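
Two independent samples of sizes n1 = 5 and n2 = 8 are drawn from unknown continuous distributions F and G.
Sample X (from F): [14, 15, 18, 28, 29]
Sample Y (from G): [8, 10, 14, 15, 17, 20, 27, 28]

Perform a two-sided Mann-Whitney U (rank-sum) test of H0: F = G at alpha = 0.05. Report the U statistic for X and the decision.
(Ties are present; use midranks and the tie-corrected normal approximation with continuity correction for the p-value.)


Step 1: Combine and sort all 13 observations; assign midranks.
sorted (value, group): (8,Y), (10,Y), (14,X), (14,Y), (15,X), (15,Y), (17,Y), (18,X), (20,Y), (27,Y), (28,X), (28,Y), (29,X)
ranks: 8->1, 10->2, 14->3.5, 14->3.5, 15->5.5, 15->5.5, 17->7, 18->8, 20->9, 27->10, 28->11.5, 28->11.5, 29->13
Step 2: Rank sum for X: R1 = 3.5 + 5.5 + 8 + 11.5 + 13 = 41.5.
Step 3: U_X = R1 - n1(n1+1)/2 = 41.5 - 5*6/2 = 41.5 - 15 = 26.5.
       U_Y = n1*n2 - U_X = 40 - 26.5 = 13.5.
Step 4: Ties are present, so use the tie-corrected normal approximation (with continuity correction) for the p-value.
Step 5: p-value = 0.377803; compare to alpha = 0.05. fail to reject H0.

U_X = 26.5, p = 0.377803, fail to reject H0 at alpha = 0.05.


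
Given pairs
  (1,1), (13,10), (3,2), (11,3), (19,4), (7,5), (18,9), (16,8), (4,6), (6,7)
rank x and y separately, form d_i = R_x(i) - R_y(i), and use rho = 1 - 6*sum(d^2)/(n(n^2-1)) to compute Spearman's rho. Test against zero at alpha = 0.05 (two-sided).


Step 1: Rank x and y separately (midranks; no ties here).
rank(x): 1->1, 13->7, 3->2, 11->6, 19->10, 7->5, 18->9, 16->8, 4->3, 6->4
rank(y): 1->1, 10->10, 2->2, 3->3, 4->4, 5->5, 9->9, 8->8, 6->6, 7->7
Step 2: d_i = R_x(i) - R_y(i); compute d_i^2.
  (1-1)^2=0, (7-10)^2=9, (2-2)^2=0, (6-3)^2=9, (10-4)^2=36, (5-5)^2=0, (9-9)^2=0, (8-8)^2=0, (3-6)^2=9, (4-7)^2=9
sum(d^2) = 72.
Step 3: rho = 1 - 6*72 / (10*(10^2 - 1)) = 1 - 432/990 = 0.563636.
Step 4: Under H0, t = rho * sqrt((n-2)/(1-rho^2)) = 1.9300 ~ t(8).
Step 5: Two-sided p-value from the t-distribution with 8 df = 0.089724.
Step 6: alpha = 0.05. fail to reject H0.

rho = 0.5636, p = 0.089724, fail to reject H0 at alpha = 0.05.


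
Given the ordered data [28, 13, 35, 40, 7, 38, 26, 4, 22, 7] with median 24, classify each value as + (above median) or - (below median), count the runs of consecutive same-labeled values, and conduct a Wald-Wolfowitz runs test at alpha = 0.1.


Step 1: Compute median = 24; label A = above, B = below.
Labels in order: ABAABAABBB  (n_A = 5, n_B = 5)
Step 2: Count runs R = 6.
Step 3: Under H0 (random ordering), E[R] = 2*n_A*n_B/(n_A+n_B) + 1 = 2*5*5/10 + 1 = 6.0000.
        Var[R] = 2*n_A*n_B*(2*n_A*n_B - n_A - n_B) / ((n_A+n_B)^2 * (n_A+n_B-1)) = 2000/900 = 2.2222.
        SD[R] = 1.4907.
Step 4: R = E[R], so z = 0 with no continuity correction.
Step 5: Two-sided p-value via normal approximation = 2*(1 - Phi(|z|)) = 1.000000.
Step 6: alpha = 0.1. fail to reject H0.

R = 6, z = 0.0000, p = 1.000000, fail to reject H0.


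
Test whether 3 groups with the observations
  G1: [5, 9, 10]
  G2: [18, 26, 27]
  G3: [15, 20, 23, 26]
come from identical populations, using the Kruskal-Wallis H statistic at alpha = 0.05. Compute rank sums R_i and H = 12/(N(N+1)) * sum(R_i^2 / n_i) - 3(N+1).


Step 1: Combine all N = 10 observations and assign midranks.
sorted (value, group, rank): (5,G1,1), (9,G1,2), (10,G1,3), (15,G3,4), (18,G2,5), (20,G3,6), (23,G3,7), (26,G2,8.5), (26,G3,8.5), (27,G2,10)
Step 2: Sum ranks within each group.
R_1 = 6 (n_1 = 3)
R_2 = 23.5 (n_2 = 3)
R_3 = 25.5 (n_3 = 4)
Step 3: H = 12/(N(N+1)) * sum(R_i^2/n_i) - 3(N+1)
     = 12/(10*11) * (6^2/3 + 23.5^2/3 + 25.5^2/4) - 3*11
     = 0.109091 * 358.646 - 33
     = 6.125000.
Step 4: Ties present; correction factor C = 1 - 6/(10^3 - 10) = 0.993939. Corrected H = 6.125000 / 0.993939 = 6.162348.
Step 5: Under H0, H ~ chi^2(2); p-value = 0.045905.
Step 6: alpha = 0.05. reject H0.

H = 6.1623, df = 2, p = 0.045905, reject H0.


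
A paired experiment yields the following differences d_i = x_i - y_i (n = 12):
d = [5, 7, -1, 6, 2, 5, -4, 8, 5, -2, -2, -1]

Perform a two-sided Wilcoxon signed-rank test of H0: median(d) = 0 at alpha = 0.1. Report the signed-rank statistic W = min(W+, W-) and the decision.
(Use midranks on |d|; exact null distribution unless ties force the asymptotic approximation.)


Step 1: Drop any zero differences (none here) and take |d_i|.
|d| = [5, 7, 1, 6, 2, 5, 4, 8, 5, 2, 2, 1]
Step 2: Midrank |d_i| (ties get averaged ranks).
ranks: |5|->8, |7|->11, |1|->1.5, |6|->10, |2|->4, |5|->8, |4|->6, |8|->12, |5|->8, |2|->4, |2|->4, |1|->1.5
Step 3: Attach original signs; sum ranks with positive sign and with negative sign.
W+ = 8 + 11 + 10 + 4 + 8 + 12 + 8 = 61
W- = 1.5 + 6 + 4 + 4 + 1.5 = 17
(Check: W+ + W- = 78 should equal n(n+1)/2 = 78.)
Step 4: Test statistic W = min(W+, W-) = 17.
Step 5: Ties in |d|, so use the tie-corrected normal approximation.
        E[W] = n(n+1)/4 = 12*13/4 = 39.
        Tie groups: |d|=1 (t=2), |d|=2 (t=3), |d|=5 (t=3); sum(t^3 - t) = 54.
        Var[W] = n(n+1)(2n+1)/24 - sum(t^3-t)/48 = 3900/24 - 54/48 = 161.375.
        z = (W - E[W]) / sqrt(Var[W]) = (17 - 39) / 12.7033 = -1.7318.
        Two-sided p = 2*Phi(z) = 0.083304.
Step 6: alpha = 0.1. reject H0.

W+ = 61, W- = 17, W = min = 17, p = 0.083304, reject H0.


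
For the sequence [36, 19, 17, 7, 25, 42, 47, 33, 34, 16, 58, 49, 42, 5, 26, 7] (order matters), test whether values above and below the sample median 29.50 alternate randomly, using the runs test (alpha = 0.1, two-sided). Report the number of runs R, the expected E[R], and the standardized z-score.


Step 1: Compute median = 29.50; label A = above, B = below.
Labels in order: ABBBBAAAABAAABBB  (n_A = 8, n_B = 8)
Step 2: Count runs R = 6.
Step 3: Under H0 (random ordering), E[R] = 2*n_A*n_B/(n_A+n_B) + 1 = 2*8*8/16 + 1 = 9.0000.
        Var[R] = 2*n_A*n_B*(2*n_A*n_B - n_A - n_B) / ((n_A+n_B)^2 * (n_A+n_B-1)) = 14336/3840 = 3.7333.
        SD[R] = 1.9322.
Step 4: Continuity-corrected z = (R + 0.5 - E[R]) / SD[R] = (6 + 0.5 - 9.0000) / 1.9322 = -1.2939.
Step 5: Two-sided p-value via normal approximation = 2*(1 - Phi(|z|)) = 0.195709.
Step 6: alpha = 0.1. fail to reject H0.

R = 6, z = -1.2939, p = 0.195709, fail to reject H0.


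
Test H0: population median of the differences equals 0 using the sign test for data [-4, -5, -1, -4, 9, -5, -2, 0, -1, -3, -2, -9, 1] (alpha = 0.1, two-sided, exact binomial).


Step 1: Discard zero differences. Original n = 13; n_eff = number of nonzero differences = 12.
Nonzero differences (with sign): -4, -5, -1, -4, +9, -5, -2, -1, -3, -2, -9, +1
Step 2: Count signs: positive = 2, negative = 10.
Step 3: Under H0: P(positive) = 0.5, so the number of positives S ~ Bin(12, 0.5).
Step 4: Two-sided exact p-value = sum of Bin(12,0.5) probabilities at or below the observed probability = 0.038574.
Step 5: alpha = 0.1. reject H0.

n_eff = 12, pos = 2, neg = 10, p = 0.038574, reject H0.


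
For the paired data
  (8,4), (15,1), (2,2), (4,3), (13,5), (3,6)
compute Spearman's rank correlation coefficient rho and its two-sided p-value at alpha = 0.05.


Step 1: Rank x and y separately (midranks; no ties here).
rank(x): 8->4, 15->6, 2->1, 4->3, 13->5, 3->2
rank(y): 4->4, 1->1, 2->2, 3->3, 5->5, 6->6
Step 2: d_i = R_x(i) - R_y(i); compute d_i^2.
  (4-4)^2=0, (6-1)^2=25, (1-2)^2=1, (3-3)^2=0, (5-5)^2=0, (2-6)^2=16
sum(d^2) = 42.
Step 3: rho = 1 - 6*42 / (6*(6^2 - 1)) = 1 - 252/210 = -0.200000.
Step 4: Under H0, t = rho * sqrt((n-2)/(1-rho^2)) = -0.4082 ~ t(4).
Step 5: Two-sided p-value from the t-distribution with 4 df = 0.704000.
Step 6: alpha = 0.05. fail to reject H0.

rho = -0.2000, p = 0.704000, fail to reject H0 at alpha = 0.05.


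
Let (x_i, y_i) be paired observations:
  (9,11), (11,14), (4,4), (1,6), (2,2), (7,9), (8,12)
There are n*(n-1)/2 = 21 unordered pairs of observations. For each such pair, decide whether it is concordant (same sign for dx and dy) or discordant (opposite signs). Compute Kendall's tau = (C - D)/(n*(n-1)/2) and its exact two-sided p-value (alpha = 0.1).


Step 1: Enumerate the 21 unordered pairs (i,j) with i<j and classify each by sign(x_j-x_i) * sign(y_j-y_i).
  (1,2):dx=+2,dy=+3->C; (1,3):dx=-5,dy=-7->C; (1,4):dx=-8,dy=-5->C; (1,5):dx=-7,dy=-9->C
  (1,6):dx=-2,dy=-2->C; (1,7):dx=-1,dy=+1->D; (2,3):dx=-7,dy=-10->C; (2,4):dx=-10,dy=-8->C
  (2,5):dx=-9,dy=-12->C; (2,6):dx=-4,dy=-5->C; (2,7):dx=-3,dy=-2->C; (3,4):dx=-3,dy=+2->D
  (3,5):dx=-2,dy=-2->C; (3,6):dx=+3,dy=+5->C; (3,7):dx=+4,dy=+8->C; (4,5):dx=+1,dy=-4->D
  (4,6):dx=+6,dy=+3->C; (4,7):dx=+7,dy=+6->C; (5,6):dx=+5,dy=+7->C; (5,7):dx=+6,dy=+10->C
  (6,7):dx=+1,dy=+3->C
Step 2: C = 18, D = 3, total pairs = 21.
Step 3: tau = (C - D)/(n(n-1)/2) = (18 - 3)/21 = 0.714286.
Step 4: Exact two-sided p-value (enumerate n! = 5040 permutations of y under H0): p = 0.030159.
Step 5: alpha = 0.1. reject H0.

tau_b = 0.7143 (C=18, D=3), p = 0.030159, reject H0.


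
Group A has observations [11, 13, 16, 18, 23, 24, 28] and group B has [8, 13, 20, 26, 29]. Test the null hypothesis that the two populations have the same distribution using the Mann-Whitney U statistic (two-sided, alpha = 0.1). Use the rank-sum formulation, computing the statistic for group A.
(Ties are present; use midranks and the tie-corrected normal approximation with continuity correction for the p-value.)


Step 1: Combine and sort all 12 observations; assign midranks.
sorted (value, group): (8,Y), (11,X), (13,X), (13,Y), (16,X), (18,X), (20,Y), (23,X), (24,X), (26,Y), (28,X), (29,Y)
ranks: 8->1, 11->2, 13->3.5, 13->3.5, 16->5, 18->6, 20->7, 23->8, 24->9, 26->10, 28->11, 29->12
Step 2: Rank sum for X: R1 = 2 + 3.5 + 5 + 6 + 8 + 9 + 11 = 44.5.
Step 3: U_X = R1 - n1(n1+1)/2 = 44.5 - 7*8/2 = 44.5 - 28 = 16.5.
       U_Y = n1*n2 - U_X = 35 - 16.5 = 18.5.
Step 4: Ties are present, so use the tie-corrected normal approximation (with continuity correction) for the p-value.
Step 5: p-value = 0.935170; compare to alpha = 0.1. fail to reject H0.

U_X = 16.5, p = 0.935170, fail to reject H0 at alpha = 0.1.


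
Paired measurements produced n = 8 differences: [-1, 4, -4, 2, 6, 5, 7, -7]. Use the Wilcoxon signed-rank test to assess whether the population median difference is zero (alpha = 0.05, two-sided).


Step 1: Drop any zero differences (none here) and take |d_i|.
|d| = [1, 4, 4, 2, 6, 5, 7, 7]
Step 2: Midrank |d_i| (ties get averaged ranks).
ranks: |1|->1, |4|->3.5, |4|->3.5, |2|->2, |6|->6, |5|->5, |7|->7.5, |7|->7.5
Step 3: Attach original signs; sum ranks with positive sign and with negative sign.
W+ = 3.5 + 2 + 6 + 5 + 7.5 = 24
W- = 1 + 3.5 + 7.5 = 12
(Check: W+ + W- = 36 should equal n(n+1)/2 = 36.)
Step 4: Test statistic W = min(W+, W-) = 12.
Step 5: Ties in |d|, so use the tie-corrected normal approximation.
        E[W] = n(n+1)/4 = 8*9/4 = 18.
        Tie groups: |d|=4 (t=2), |d|=7 (t=2); sum(t^3 - t) = 12.
        Var[W] = n(n+1)(2n+1)/24 - sum(t^3-t)/48 = 1224/24 - 12/48 = 50.75.
        z = (W - E[W]) / sqrt(Var[W]) = (12 - 18) / 7.1239 = -0.8422.
        Two-sided p = 2*Phi(z) = 0.399656.
Step 6: alpha = 0.05. fail to reject H0.

W+ = 24, W- = 12, W = min = 12, p = 0.399656, fail to reject H0.


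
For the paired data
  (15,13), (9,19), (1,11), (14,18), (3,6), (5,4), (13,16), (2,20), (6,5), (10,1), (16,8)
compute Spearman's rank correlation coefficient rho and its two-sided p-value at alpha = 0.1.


Step 1: Rank x and y separately (midranks; no ties here).
rank(x): 15->10, 9->6, 1->1, 14->9, 3->3, 5->4, 13->8, 2->2, 6->5, 10->7, 16->11
rank(y): 13->7, 19->10, 11->6, 18->9, 6->4, 4->2, 16->8, 20->11, 5->3, 1->1, 8->5
Step 2: d_i = R_x(i) - R_y(i); compute d_i^2.
  (10-7)^2=9, (6-10)^2=16, (1-6)^2=25, (9-9)^2=0, (3-4)^2=1, (4-2)^2=4, (8-8)^2=0, (2-11)^2=81, (5-3)^2=4, (7-1)^2=36, (11-5)^2=36
sum(d^2) = 212.
Step 3: rho = 1 - 6*212 / (11*(11^2 - 1)) = 1 - 1272/1320 = 0.036364.
Step 4: Under H0, t = rho * sqrt((n-2)/(1-rho^2)) = 0.1092 ~ t(9).
Step 5: Two-sided p-value from the t-distribution with 9 df = 0.915468.
Step 6: alpha = 0.1. fail to reject H0.

rho = 0.0364, p = 0.915468, fail to reject H0 at alpha = 0.1.


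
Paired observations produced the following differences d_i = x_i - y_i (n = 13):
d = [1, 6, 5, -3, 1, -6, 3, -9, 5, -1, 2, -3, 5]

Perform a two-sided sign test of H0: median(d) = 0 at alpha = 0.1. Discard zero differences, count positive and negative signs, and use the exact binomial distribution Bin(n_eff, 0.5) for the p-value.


Step 1: Discard zero differences. Original n = 13; n_eff = number of nonzero differences = 13.
Nonzero differences (with sign): +1, +6, +5, -3, +1, -6, +3, -9, +5, -1, +2, -3, +5
Step 2: Count signs: positive = 8, negative = 5.
Step 3: Under H0: P(positive) = 0.5, so the number of positives S ~ Bin(13, 0.5).
Step 4: Two-sided exact p-value = sum of Bin(13,0.5) probabilities at or below the observed probability = 0.581055.
Step 5: alpha = 0.1. fail to reject H0.

n_eff = 13, pos = 8, neg = 5, p = 0.581055, fail to reject H0.


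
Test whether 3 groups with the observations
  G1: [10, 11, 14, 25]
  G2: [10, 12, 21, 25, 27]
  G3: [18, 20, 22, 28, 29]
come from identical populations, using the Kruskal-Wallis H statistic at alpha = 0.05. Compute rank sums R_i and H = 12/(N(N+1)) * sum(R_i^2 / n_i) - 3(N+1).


Step 1: Combine all N = 14 observations and assign midranks.
sorted (value, group, rank): (10,G1,1.5), (10,G2,1.5), (11,G1,3), (12,G2,4), (14,G1,5), (18,G3,6), (20,G3,7), (21,G2,8), (22,G3,9), (25,G1,10.5), (25,G2,10.5), (27,G2,12), (28,G3,13), (29,G3,14)
Step 2: Sum ranks within each group.
R_1 = 20 (n_1 = 4)
R_2 = 36 (n_2 = 5)
R_3 = 49 (n_3 = 5)
Step 3: H = 12/(N(N+1)) * sum(R_i^2/n_i) - 3(N+1)
     = 12/(14*15) * (20^2/4 + 36^2/5 + 49^2/5) - 3*15
     = 0.057143 * 839.4 - 45
     = 2.965714.
Step 4: Ties present; correction factor C = 1 - 12/(14^3 - 14) = 0.995604. Corrected H = 2.965714 / 0.995604 = 2.978808.
Step 5: Under H0, H ~ chi^2(2); p-value = 0.225507.
Step 6: alpha = 0.05. fail to reject H0.

H = 2.9788, df = 2, p = 0.225507, fail to reject H0.


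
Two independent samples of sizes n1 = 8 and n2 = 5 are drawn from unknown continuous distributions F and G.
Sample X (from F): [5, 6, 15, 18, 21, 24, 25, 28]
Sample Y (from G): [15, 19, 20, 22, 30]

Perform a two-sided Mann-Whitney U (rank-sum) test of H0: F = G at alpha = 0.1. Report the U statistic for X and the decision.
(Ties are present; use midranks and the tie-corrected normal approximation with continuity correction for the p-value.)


Step 1: Combine and sort all 13 observations; assign midranks.
sorted (value, group): (5,X), (6,X), (15,X), (15,Y), (18,X), (19,Y), (20,Y), (21,X), (22,Y), (24,X), (25,X), (28,X), (30,Y)
ranks: 5->1, 6->2, 15->3.5, 15->3.5, 18->5, 19->6, 20->7, 21->8, 22->9, 24->10, 25->11, 28->12, 30->13
Step 2: Rank sum for X: R1 = 1 + 2 + 3.5 + 5 + 8 + 10 + 11 + 12 = 52.5.
Step 3: U_X = R1 - n1(n1+1)/2 = 52.5 - 8*9/2 = 52.5 - 36 = 16.5.
       U_Y = n1*n2 - U_X = 40 - 16.5 = 23.5.
Step 4: Ties are present, so use the tie-corrected normal approximation (with continuity correction) for the p-value.
Step 5: p-value = 0.660111; compare to alpha = 0.1. fail to reject H0.

U_X = 16.5, p = 0.660111, fail to reject H0 at alpha = 0.1.


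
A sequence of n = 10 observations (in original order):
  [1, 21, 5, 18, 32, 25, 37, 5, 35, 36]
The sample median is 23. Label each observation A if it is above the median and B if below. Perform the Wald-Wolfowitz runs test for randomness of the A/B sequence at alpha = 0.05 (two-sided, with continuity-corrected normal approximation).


Step 1: Compute median = 23; label A = above, B = below.
Labels in order: BBBBAAABAA  (n_A = 5, n_B = 5)
Step 2: Count runs R = 4.
Step 3: Under H0 (random ordering), E[R] = 2*n_A*n_B/(n_A+n_B) + 1 = 2*5*5/10 + 1 = 6.0000.
        Var[R] = 2*n_A*n_B*(2*n_A*n_B - n_A - n_B) / ((n_A+n_B)^2 * (n_A+n_B-1)) = 2000/900 = 2.2222.
        SD[R] = 1.4907.
Step 4: Continuity-corrected z = (R + 0.5 - E[R]) / SD[R] = (4 + 0.5 - 6.0000) / 1.4907 = -1.0062.
Step 5: Two-sided p-value via normal approximation = 2*(1 - Phi(|z|)) = 0.314305.
Step 6: alpha = 0.05. fail to reject H0.

R = 4, z = -1.0062, p = 0.314305, fail to reject H0.


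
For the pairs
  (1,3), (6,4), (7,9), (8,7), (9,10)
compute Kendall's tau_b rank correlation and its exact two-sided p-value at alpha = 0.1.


Step 1: Enumerate the 10 unordered pairs (i,j) with i<j and classify each by sign(x_j-x_i) * sign(y_j-y_i).
  (1,2):dx=+5,dy=+1->C; (1,3):dx=+6,dy=+6->C; (1,4):dx=+7,dy=+4->C; (1,5):dx=+8,dy=+7->C
  (2,3):dx=+1,dy=+5->C; (2,4):dx=+2,dy=+3->C; (2,5):dx=+3,dy=+6->C; (3,4):dx=+1,dy=-2->D
  (3,5):dx=+2,dy=+1->C; (4,5):dx=+1,dy=+3->C
Step 2: C = 9, D = 1, total pairs = 10.
Step 3: tau = (C - D)/(n(n-1)/2) = (9 - 1)/10 = 0.800000.
Step 4: Exact two-sided p-value (enumerate n! = 120 permutations of y under H0): p = 0.083333.
Step 5: alpha = 0.1. reject H0.

tau_b = 0.8000 (C=9, D=1), p = 0.083333, reject H0.


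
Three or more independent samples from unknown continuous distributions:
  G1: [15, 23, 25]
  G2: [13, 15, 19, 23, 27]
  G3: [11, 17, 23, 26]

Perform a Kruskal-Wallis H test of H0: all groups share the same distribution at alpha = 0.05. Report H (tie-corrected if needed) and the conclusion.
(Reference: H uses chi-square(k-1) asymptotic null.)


Step 1: Combine all N = 12 observations and assign midranks.
sorted (value, group, rank): (11,G3,1), (13,G2,2), (15,G1,3.5), (15,G2,3.5), (17,G3,5), (19,G2,6), (23,G1,8), (23,G2,8), (23,G3,8), (25,G1,10), (26,G3,11), (27,G2,12)
Step 2: Sum ranks within each group.
R_1 = 21.5 (n_1 = 3)
R_2 = 31.5 (n_2 = 5)
R_3 = 25 (n_3 = 4)
Step 3: H = 12/(N(N+1)) * sum(R_i^2/n_i) - 3(N+1)
     = 12/(12*13) * (21.5^2/3 + 31.5^2/5 + 25^2/4) - 3*13
     = 0.076923 * 508.783 - 39
     = 0.137179.
Step 4: Ties present; correction factor C = 1 - 30/(12^3 - 12) = 0.982517. Corrected H = 0.137179 / 0.982517 = 0.139620.
Step 5: Under H0, H ~ chi^2(2); p-value = 0.932571.
Step 6: alpha = 0.05. fail to reject H0.

H = 0.1396, df = 2, p = 0.932571, fail to reject H0.


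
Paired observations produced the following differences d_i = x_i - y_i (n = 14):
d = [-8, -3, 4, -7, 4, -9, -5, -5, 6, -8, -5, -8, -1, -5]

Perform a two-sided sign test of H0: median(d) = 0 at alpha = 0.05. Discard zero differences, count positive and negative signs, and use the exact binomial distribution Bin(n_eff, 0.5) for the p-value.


Step 1: Discard zero differences. Original n = 14; n_eff = number of nonzero differences = 14.
Nonzero differences (with sign): -8, -3, +4, -7, +4, -9, -5, -5, +6, -8, -5, -8, -1, -5
Step 2: Count signs: positive = 3, negative = 11.
Step 3: Under H0: P(positive) = 0.5, so the number of positives S ~ Bin(14, 0.5).
Step 4: Two-sided exact p-value = sum of Bin(14,0.5) probabilities at or below the observed probability = 0.057373.
Step 5: alpha = 0.05. fail to reject H0.

n_eff = 14, pos = 3, neg = 11, p = 0.057373, fail to reject H0.


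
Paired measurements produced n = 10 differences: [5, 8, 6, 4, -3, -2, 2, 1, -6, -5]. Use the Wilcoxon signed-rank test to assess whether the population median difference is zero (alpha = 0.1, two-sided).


Step 1: Drop any zero differences (none here) and take |d_i|.
|d| = [5, 8, 6, 4, 3, 2, 2, 1, 6, 5]
Step 2: Midrank |d_i| (ties get averaged ranks).
ranks: |5|->6.5, |8|->10, |6|->8.5, |4|->5, |3|->4, |2|->2.5, |2|->2.5, |1|->1, |6|->8.5, |5|->6.5
Step 3: Attach original signs; sum ranks with positive sign and with negative sign.
W+ = 6.5 + 10 + 8.5 + 5 + 2.5 + 1 = 33.5
W- = 4 + 2.5 + 8.5 + 6.5 = 21.5
(Check: W+ + W- = 55 should equal n(n+1)/2 = 55.)
Step 4: Test statistic W = min(W+, W-) = 21.5.
Step 5: Ties in |d|, so use the tie-corrected normal approximation.
        E[W] = n(n+1)/4 = 10*11/4 = 27.5.
        Tie groups: |d|=2 (t=2), |d|=5 (t=2), |d|=6 (t=2); sum(t^3 - t) = 18.
        Var[W] = n(n+1)(2n+1)/24 - sum(t^3-t)/48 = 2310/24 - 18/48 = 95.875.
        z = (W - E[W]) / sqrt(Var[W]) = (21.5 - 27.5) / 9.7916 = -0.6128.
        Two-sided p = 2*Phi(z) = 0.540027.
Step 6: alpha = 0.1. fail to reject H0.

W+ = 33.5, W- = 21.5, W = min = 21.5, p = 0.540027, fail to reject H0.


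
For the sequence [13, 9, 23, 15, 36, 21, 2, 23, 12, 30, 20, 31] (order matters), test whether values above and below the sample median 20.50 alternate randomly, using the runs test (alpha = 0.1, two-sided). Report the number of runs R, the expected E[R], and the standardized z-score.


Step 1: Compute median = 20.50; label A = above, B = below.
Labels in order: BBABAABABABA  (n_A = 6, n_B = 6)
Step 2: Count runs R = 10.
Step 3: Under H0 (random ordering), E[R] = 2*n_A*n_B/(n_A+n_B) + 1 = 2*6*6/12 + 1 = 7.0000.
        Var[R] = 2*n_A*n_B*(2*n_A*n_B - n_A - n_B) / ((n_A+n_B)^2 * (n_A+n_B-1)) = 4320/1584 = 2.7273.
        SD[R] = 1.6514.
Step 4: Continuity-corrected z = (R - 0.5 - E[R]) / SD[R] = (10 - 0.5 - 7.0000) / 1.6514 = 1.5138.
Step 5: Two-sided p-value via normal approximation = 2*(1 - Phi(|z|)) = 0.130070.
Step 6: alpha = 0.1. fail to reject H0.

R = 10, z = 1.5138, p = 0.130070, fail to reject H0.


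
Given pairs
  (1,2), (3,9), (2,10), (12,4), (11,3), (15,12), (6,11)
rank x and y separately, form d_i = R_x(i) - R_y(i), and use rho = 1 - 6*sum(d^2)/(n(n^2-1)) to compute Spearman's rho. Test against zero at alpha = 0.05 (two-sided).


Step 1: Rank x and y separately (midranks; no ties here).
rank(x): 1->1, 3->3, 2->2, 12->6, 11->5, 15->7, 6->4
rank(y): 2->1, 9->4, 10->5, 4->3, 3->2, 12->7, 11->6
Step 2: d_i = R_x(i) - R_y(i); compute d_i^2.
  (1-1)^2=0, (3-4)^2=1, (2-5)^2=9, (6-3)^2=9, (5-2)^2=9, (7-7)^2=0, (4-6)^2=4
sum(d^2) = 32.
Step 3: rho = 1 - 6*32 / (7*(7^2 - 1)) = 1 - 192/336 = 0.428571.
Step 4: Under H0, t = rho * sqrt((n-2)/(1-rho^2)) = 1.0607 ~ t(5).
Step 5: Two-sided p-value from the t-distribution with 5 df = 0.337368.
Step 6: alpha = 0.05. fail to reject H0.

rho = 0.4286, p = 0.337368, fail to reject H0 at alpha = 0.05.


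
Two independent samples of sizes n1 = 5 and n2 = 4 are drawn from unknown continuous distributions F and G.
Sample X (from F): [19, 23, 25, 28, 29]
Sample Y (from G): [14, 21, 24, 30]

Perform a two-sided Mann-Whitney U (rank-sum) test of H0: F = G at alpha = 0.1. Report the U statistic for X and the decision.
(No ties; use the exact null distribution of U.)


Step 1: Combine and sort all 9 observations; assign midranks.
sorted (value, group): (14,Y), (19,X), (21,Y), (23,X), (24,Y), (25,X), (28,X), (29,X), (30,Y)
ranks: 14->1, 19->2, 21->3, 23->4, 24->5, 25->6, 28->7, 29->8, 30->9
Step 2: Rank sum for X: R1 = 2 + 4 + 6 + 7 + 8 = 27.
Step 3: U_X = R1 - n1(n1+1)/2 = 27 - 5*6/2 = 27 - 15 = 12.
       U_Y = n1*n2 - U_X = 20 - 12 = 8.
Step 4: No ties, so the exact null distribution of U (based on enumerating the C(9,5) = 126 equally likely rank assignments) gives the two-sided p-value.
Step 5: p-value = 0.730159; compare to alpha = 0.1. fail to reject H0.

U_X = 12, p = 0.730159, fail to reject H0 at alpha = 0.1.


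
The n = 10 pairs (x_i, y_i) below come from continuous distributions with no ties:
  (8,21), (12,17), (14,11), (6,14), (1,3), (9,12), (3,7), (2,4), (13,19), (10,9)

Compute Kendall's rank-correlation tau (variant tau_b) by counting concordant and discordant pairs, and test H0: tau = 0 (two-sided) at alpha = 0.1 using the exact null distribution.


Step 1: Enumerate the 45 unordered pairs (i,j) with i<j and classify each by sign(x_j-x_i) * sign(y_j-y_i).
  (1,2):dx=+4,dy=-4->D; (1,3):dx=+6,dy=-10->D; (1,4):dx=-2,dy=-7->C; (1,5):dx=-7,dy=-18->C
  (1,6):dx=+1,dy=-9->D; (1,7):dx=-5,dy=-14->C; (1,8):dx=-6,dy=-17->C; (1,9):dx=+5,dy=-2->D
  (1,10):dx=+2,dy=-12->D; (2,3):dx=+2,dy=-6->D; (2,4):dx=-6,dy=-3->C; (2,5):dx=-11,dy=-14->C
  (2,6):dx=-3,dy=-5->C; (2,7):dx=-9,dy=-10->C; (2,8):dx=-10,dy=-13->C; (2,9):dx=+1,dy=+2->C
  (2,10):dx=-2,dy=-8->C; (3,4):dx=-8,dy=+3->D; (3,5):dx=-13,dy=-8->C; (3,6):dx=-5,dy=+1->D
  (3,7):dx=-11,dy=-4->C; (3,8):dx=-12,dy=-7->C; (3,9):dx=-1,dy=+8->D; (3,10):dx=-4,dy=-2->C
  (4,5):dx=-5,dy=-11->C; (4,6):dx=+3,dy=-2->D; (4,7):dx=-3,dy=-7->C; (4,8):dx=-4,dy=-10->C
  (4,9):dx=+7,dy=+5->C; (4,10):dx=+4,dy=-5->D; (5,6):dx=+8,dy=+9->C; (5,7):dx=+2,dy=+4->C
  (5,8):dx=+1,dy=+1->C; (5,9):dx=+12,dy=+16->C; (5,10):dx=+9,dy=+6->C; (6,7):dx=-6,dy=-5->C
  (6,8):dx=-7,dy=-8->C; (6,9):dx=+4,dy=+7->C; (6,10):dx=+1,dy=-3->D; (7,8):dx=-1,dy=-3->C
  (7,9):dx=+10,dy=+12->C; (7,10):dx=+7,dy=+2->C; (8,9):dx=+11,dy=+15->C; (8,10):dx=+8,dy=+5->C
  (9,10):dx=-3,dy=-10->C
Step 2: C = 33, D = 12, total pairs = 45.
Step 3: tau = (C - D)/(n(n-1)/2) = (33 - 12)/45 = 0.466667.
Step 4: Exact two-sided p-value (enumerate n! = 3628800 permutations of y under H0): p = 0.072550.
Step 5: alpha = 0.1. reject H0.

tau_b = 0.4667 (C=33, D=12), p = 0.072550, reject H0.


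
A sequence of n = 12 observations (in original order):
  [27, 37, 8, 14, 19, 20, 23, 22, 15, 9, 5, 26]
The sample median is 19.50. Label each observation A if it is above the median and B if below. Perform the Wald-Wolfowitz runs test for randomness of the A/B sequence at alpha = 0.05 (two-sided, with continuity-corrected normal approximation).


Step 1: Compute median = 19.50; label A = above, B = below.
Labels in order: AABBBAAABBBA  (n_A = 6, n_B = 6)
Step 2: Count runs R = 5.
Step 3: Under H0 (random ordering), E[R] = 2*n_A*n_B/(n_A+n_B) + 1 = 2*6*6/12 + 1 = 7.0000.
        Var[R] = 2*n_A*n_B*(2*n_A*n_B - n_A - n_B) / ((n_A+n_B)^2 * (n_A+n_B-1)) = 4320/1584 = 2.7273.
        SD[R] = 1.6514.
Step 4: Continuity-corrected z = (R + 0.5 - E[R]) / SD[R] = (5 + 0.5 - 7.0000) / 1.6514 = -0.9083.
Step 5: Two-sided p-value via normal approximation = 2*(1 - Phi(|z|)) = 0.363722.
Step 6: alpha = 0.05. fail to reject H0.

R = 5, z = -0.9083, p = 0.363722, fail to reject H0.


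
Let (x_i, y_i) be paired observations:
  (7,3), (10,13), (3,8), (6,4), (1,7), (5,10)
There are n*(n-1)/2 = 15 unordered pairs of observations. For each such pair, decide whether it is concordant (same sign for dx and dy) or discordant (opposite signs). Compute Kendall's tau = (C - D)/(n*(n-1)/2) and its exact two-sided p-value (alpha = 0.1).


Step 1: Enumerate the 15 unordered pairs (i,j) with i<j and classify each by sign(x_j-x_i) * sign(y_j-y_i).
  (1,2):dx=+3,dy=+10->C; (1,3):dx=-4,dy=+5->D; (1,4):dx=-1,dy=+1->D; (1,5):dx=-6,dy=+4->D
  (1,6):dx=-2,dy=+7->D; (2,3):dx=-7,dy=-5->C; (2,4):dx=-4,dy=-9->C; (2,5):dx=-9,dy=-6->C
  (2,6):dx=-5,dy=-3->C; (3,4):dx=+3,dy=-4->D; (3,5):dx=-2,dy=-1->C; (3,6):dx=+2,dy=+2->C
  (4,5):dx=-5,dy=+3->D; (4,6):dx=-1,dy=+6->D; (5,6):dx=+4,dy=+3->C
Step 2: C = 8, D = 7, total pairs = 15.
Step 3: tau = (C - D)/(n(n-1)/2) = (8 - 7)/15 = 0.066667.
Step 4: Exact two-sided p-value (enumerate n! = 720 permutations of y under H0): p = 1.000000.
Step 5: alpha = 0.1. fail to reject H0.

tau_b = 0.0667 (C=8, D=7), p = 1.000000, fail to reject H0.


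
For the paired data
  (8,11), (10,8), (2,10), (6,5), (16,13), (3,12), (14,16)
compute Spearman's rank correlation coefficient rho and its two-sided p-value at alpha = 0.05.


Step 1: Rank x and y separately (midranks; no ties here).
rank(x): 8->4, 10->5, 2->1, 6->3, 16->7, 3->2, 14->6
rank(y): 11->4, 8->2, 10->3, 5->1, 13->6, 12->5, 16->7
Step 2: d_i = R_x(i) - R_y(i); compute d_i^2.
  (4-4)^2=0, (5-2)^2=9, (1-3)^2=4, (3-1)^2=4, (7-6)^2=1, (2-5)^2=9, (6-7)^2=1
sum(d^2) = 28.
Step 3: rho = 1 - 6*28 / (7*(7^2 - 1)) = 1 - 168/336 = 0.500000.
Step 4: Under H0, t = rho * sqrt((n-2)/(1-rho^2)) = 1.2910 ~ t(5).
Step 5: Two-sided p-value from the t-distribution with 5 df = 0.253170.
Step 6: alpha = 0.05. fail to reject H0.

rho = 0.5000, p = 0.253170, fail to reject H0 at alpha = 0.05.


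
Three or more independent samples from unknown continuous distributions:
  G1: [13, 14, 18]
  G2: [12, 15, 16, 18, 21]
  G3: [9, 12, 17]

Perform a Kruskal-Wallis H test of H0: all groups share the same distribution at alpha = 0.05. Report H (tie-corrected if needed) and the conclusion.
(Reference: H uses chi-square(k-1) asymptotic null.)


Step 1: Combine all N = 11 observations and assign midranks.
sorted (value, group, rank): (9,G3,1), (12,G2,2.5), (12,G3,2.5), (13,G1,4), (14,G1,5), (15,G2,6), (16,G2,7), (17,G3,8), (18,G1,9.5), (18,G2,9.5), (21,G2,11)
Step 2: Sum ranks within each group.
R_1 = 18.5 (n_1 = 3)
R_2 = 36 (n_2 = 5)
R_3 = 11.5 (n_3 = 3)
Step 3: H = 12/(N(N+1)) * sum(R_i^2/n_i) - 3(N+1)
     = 12/(11*12) * (18.5^2/3 + 36^2/5 + 11.5^2/3) - 3*12
     = 0.090909 * 417.367 - 36
     = 1.942424.
Step 4: Ties present; correction factor C = 1 - 12/(11^3 - 11) = 0.990909. Corrected H = 1.942424 / 0.990909 = 1.960245.
Step 5: Under H0, H ~ chi^2(2); p-value = 0.375265.
Step 6: alpha = 0.05. fail to reject H0.

H = 1.9602, df = 2, p = 0.375265, fail to reject H0.


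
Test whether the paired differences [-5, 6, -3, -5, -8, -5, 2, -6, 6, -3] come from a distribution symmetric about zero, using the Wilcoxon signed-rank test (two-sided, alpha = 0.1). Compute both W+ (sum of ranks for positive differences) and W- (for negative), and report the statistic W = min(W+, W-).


Step 1: Drop any zero differences (none here) and take |d_i|.
|d| = [5, 6, 3, 5, 8, 5, 2, 6, 6, 3]
Step 2: Midrank |d_i| (ties get averaged ranks).
ranks: |5|->5, |6|->8, |3|->2.5, |5|->5, |8|->10, |5|->5, |2|->1, |6|->8, |6|->8, |3|->2.5
Step 3: Attach original signs; sum ranks with positive sign and with negative sign.
W+ = 8 + 1 + 8 = 17
W- = 5 + 2.5 + 5 + 10 + 5 + 8 + 2.5 = 38
(Check: W+ + W- = 55 should equal n(n+1)/2 = 55.)
Step 4: Test statistic W = min(W+, W-) = 17.
Step 5: Ties in |d|, so use the tie-corrected normal approximation.
        E[W] = n(n+1)/4 = 10*11/4 = 27.5.
        Tie groups: |d|=3 (t=2), |d|=5 (t=3), |d|=6 (t=3); sum(t^3 - t) = 54.
        Var[W] = n(n+1)(2n+1)/24 - sum(t^3-t)/48 = 2310/24 - 54/48 = 95.125.
        z = (W - E[W]) / sqrt(Var[W]) = (17 - 27.5) / 9.7532 = -1.0766.
        Two-sided p = 2*Phi(z) = 0.281673.
Step 6: alpha = 0.1. fail to reject H0.

W+ = 17, W- = 38, W = min = 17, p = 0.281673, fail to reject H0.


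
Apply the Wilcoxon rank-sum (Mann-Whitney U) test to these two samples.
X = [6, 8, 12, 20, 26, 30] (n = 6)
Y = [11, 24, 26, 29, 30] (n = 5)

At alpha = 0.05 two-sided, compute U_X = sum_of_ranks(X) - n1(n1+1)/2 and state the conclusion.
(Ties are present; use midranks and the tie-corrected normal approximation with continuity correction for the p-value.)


Step 1: Combine and sort all 11 observations; assign midranks.
sorted (value, group): (6,X), (8,X), (11,Y), (12,X), (20,X), (24,Y), (26,X), (26,Y), (29,Y), (30,X), (30,Y)
ranks: 6->1, 8->2, 11->3, 12->4, 20->5, 24->6, 26->7.5, 26->7.5, 29->9, 30->10.5, 30->10.5
Step 2: Rank sum for X: R1 = 1 + 2 + 4 + 5 + 7.5 + 10.5 = 30.
Step 3: U_X = R1 - n1(n1+1)/2 = 30 - 6*7/2 = 30 - 21 = 9.
       U_Y = n1*n2 - U_X = 30 - 9 = 21.
Step 4: Ties are present, so use the tie-corrected normal approximation (with continuity correction) for the p-value.
Step 5: p-value = 0.313093; compare to alpha = 0.05. fail to reject H0.

U_X = 9, p = 0.313093, fail to reject H0 at alpha = 0.05.


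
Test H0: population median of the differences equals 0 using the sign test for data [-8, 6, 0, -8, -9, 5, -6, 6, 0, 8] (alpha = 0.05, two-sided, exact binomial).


Step 1: Discard zero differences. Original n = 10; n_eff = number of nonzero differences = 8.
Nonzero differences (with sign): -8, +6, -8, -9, +5, -6, +6, +8
Step 2: Count signs: positive = 4, negative = 4.
Step 3: Under H0: P(positive) = 0.5, so the number of positives S ~ Bin(8, 0.5).
Step 4: Two-sided exact p-value = sum of Bin(8,0.5) probabilities at or below the observed probability = 1.000000.
Step 5: alpha = 0.05. fail to reject H0.

n_eff = 8, pos = 4, neg = 4, p = 1.000000, fail to reject H0.


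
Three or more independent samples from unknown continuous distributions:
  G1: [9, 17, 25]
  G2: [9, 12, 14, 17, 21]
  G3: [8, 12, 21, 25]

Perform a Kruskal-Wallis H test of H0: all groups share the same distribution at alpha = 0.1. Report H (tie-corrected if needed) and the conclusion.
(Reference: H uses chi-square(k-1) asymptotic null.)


Step 1: Combine all N = 12 observations and assign midranks.
sorted (value, group, rank): (8,G3,1), (9,G1,2.5), (9,G2,2.5), (12,G2,4.5), (12,G3,4.5), (14,G2,6), (17,G1,7.5), (17,G2,7.5), (21,G2,9.5), (21,G3,9.5), (25,G1,11.5), (25,G3,11.5)
Step 2: Sum ranks within each group.
R_1 = 21.5 (n_1 = 3)
R_2 = 30 (n_2 = 5)
R_3 = 26.5 (n_3 = 4)
Step 3: H = 12/(N(N+1)) * sum(R_i^2/n_i) - 3(N+1)
     = 12/(12*13) * (21.5^2/3 + 30^2/5 + 26.5^2/4) - 3*13
     = 0.076923 * 509.646 - 39
     = 0.203526.
Step 4: Ties present; correction factor C = 1 - 30/(12^3 - 12) = 0.982517. Corrected H = 0.203526 / 0.982517 = 0.207147.
Step 5: Under H0, H ~ chi^2(2); p-value = 0.901610.
Step 6: alpha = 0.1. fail to reject H0.

H = 0.2071, df = 2, p = 0.901610, fail to reject H0.


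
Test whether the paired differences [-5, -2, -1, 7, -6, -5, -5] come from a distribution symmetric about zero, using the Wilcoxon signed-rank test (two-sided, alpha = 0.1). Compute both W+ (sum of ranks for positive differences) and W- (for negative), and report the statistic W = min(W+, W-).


Step 1: Drop any zero differences (none here) and take |d_i|.
|d| = [5, 2, 1, 7, 6, 5, 5]
Step 2: Midrank |d_i| (ties get averaged ranks).
ranks: |5|->4, |2|->2, |1|->1, |7|->7, |6|->6, |5|->4, |5|->4
Step 3: Attach original signs; sum ranks with positive sign and with negative sign.
W+ = 7 = 7
W- = 4 + 2 + 1 + 6 + 4 + 4 = 21
(Check: W+ + W- = 28 should equal n(n+1)/2 = 28.)
Step 4: Test statistic W = min(W+, W-) = 7.
Step 5: Ties in |d|, so use the tie-corrected normal approximation.
        E[W] = n(n+1)/4 = 7*8/4 = 14.
        Tie groups: |d|=5 (t=3); sum(t^3 - t) = 24.
        Var[W] = n(n+1)(2n+1)/24 - sum(t^3-t)/48 = 840/24 - 24/48 = 34.5.
        z = (W - E[W]) / sqrt(Var[W]) = (7 - 14) / 5.8737 = -1.1918.
        Two-sided p = 2*Phi(z) = 0.233356.
Step 6: alpha = 0.1. fail to reject H0.

W+ = 7, W- = 21, W = min = 7, p = 0.233356, fail to reject H0.


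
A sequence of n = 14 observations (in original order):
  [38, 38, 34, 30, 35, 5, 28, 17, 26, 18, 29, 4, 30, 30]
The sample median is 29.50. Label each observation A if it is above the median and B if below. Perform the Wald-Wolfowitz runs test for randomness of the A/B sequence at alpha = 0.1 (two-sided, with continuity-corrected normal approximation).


Step 1: Compute median = 29.50; label A = above, B = below.
Labels in order: AAAAABBBBBBBAA  (n_A = 7, n_B = 7)
Step 2: Count runs R = 3.
Step 3: Under H0 (random ordering), E[R] = 2*n_A*n_B/(n_A+n_B) + 1 = 2*7*7/14 + 1 = 8.0000.
        Var[R] = 2*n_A*n_B*(2*n_A*n_B - n_A - n_B) / ((n_A+n_B)^2 * (n_A+n_B-1)) = 8232/2548 = 3.2308.
        SD[R] = 1.7974.
Step 4: Continuity-corrected z = (R + 0.5 - E[R]) / SD[R] = (3 + 0.5 - 8.0000) / 1.7974 = -2.5036.
Step 5: Two-sided p-value via normal approximation = 2*(1 - Phi(|z|)) = 0.012295.
Step 6: alpha = 0.1. reject H0.

R = 3, z = -2.5036, p = 0.012295, reject H0.


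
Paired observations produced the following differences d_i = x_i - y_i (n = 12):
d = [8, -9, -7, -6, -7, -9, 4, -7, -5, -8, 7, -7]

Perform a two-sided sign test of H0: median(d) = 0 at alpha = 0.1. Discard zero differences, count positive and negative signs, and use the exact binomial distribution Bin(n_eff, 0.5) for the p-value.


Step 1: Discard zero differences. Original n = 12; n_eff = number of nonzero differences = 12.
Nonzero differences (with sign): +8, -9, -7, -6, -7, -9, +4, -7, -5, -8, +7, -7
Step 2: Count signs: positive = 3, negative = 9.
Step 3: Under H0: P(positive) = 0.5, so the number of positives S ~ Bin(12, 0.5).
Step 4: Two-sided exact p-value = sum of Bin(12,0.5) probabilities at or below the observed probability = 0.145996.
Step 5: alpha = 0.1. fail to reject H0.

n_eff = 12, pos = 3, neg = 9, p = 0.145996, fail to reject H0.


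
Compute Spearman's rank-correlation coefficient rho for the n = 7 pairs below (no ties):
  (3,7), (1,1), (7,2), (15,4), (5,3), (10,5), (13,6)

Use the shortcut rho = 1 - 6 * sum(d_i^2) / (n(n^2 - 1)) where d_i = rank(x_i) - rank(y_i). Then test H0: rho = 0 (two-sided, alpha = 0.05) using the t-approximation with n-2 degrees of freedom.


Step 1: Rank x and y separately (midranks; no ties here).
rank(x): 3->2, 1->1, 7->4, 15->7, 5->3, 10->5, 13->6
rank(y): 7->7, 1->1, 2->2, 4->4, 3->3, 5->5, 6->6
Step 2: d_i = R_x(i) - R_y(i); compute d_i^2.
  (2-7)^2=25, (1-1)^2=0, (4-2)^2=4, (7-4)^2=9, (3-3)^2=0, (5-5)^2=0, (6-6)^2=0
sum(d^2) = 38.
Step 3: rho = 1 - 6*38 / (7*(7^2 - 1)) = 1 - 228/336 = 0.321429.
Step 4: Under H0, t = rho * sqrt((n-2)/(1-rho^2)) = 0.7590 ~ t(5).
Step 5: Two-sided p-value from the t-distribution with 5 df = 0.482072.
Step 6: alpha = 0.05. fail to reject H0.

rho = 0.3214, p = 0.482072, fail to reject H0 at alpha = 0.05.


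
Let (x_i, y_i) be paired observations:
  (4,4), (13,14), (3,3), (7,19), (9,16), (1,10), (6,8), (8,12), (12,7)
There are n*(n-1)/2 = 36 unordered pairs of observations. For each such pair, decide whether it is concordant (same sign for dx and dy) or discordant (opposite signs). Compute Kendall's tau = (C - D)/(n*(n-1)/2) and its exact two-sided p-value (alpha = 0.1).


Step 1: Enumerate the 36 unordered pairs (i,j) with i<j and classify each by sign(x_j-x_i) * sign(y_j-y_i).
  (1,2):dx=+9,dy=+10->C; (1,3):dx=-1,dy=-1->C; (1,4):dx=+3,dy=+15->C; (1,5):dx=+5,dy=+12->C
  (1,6):dx=-3,dy=+6->D; (1,7):dx=+2,dy=+4->C; (1,8):dx=+4,dy=+8->C; (1,9):dx=+8,dy=+3->C
  (2,3):dx=-10,dy=-11->C; (2,4):dx=-6,dy=+5->D; (2,5):dx=-4,dy=+2->D; (2,6):dx=-12,dy=-4->C
  (2,7):dx=-7,dy=-6->C; (2,8):dx=-5,dy=-2->C; (2,9):dx=-1,dy=-7->C; (3,4):dx=+4,dy=+16->C
  (3,5):dx=+6,dy=+13->C; (3,6):dx=-2,dy=+7->D; (3,7):dx=+3,dy=+5->C; (3,8):dx=+5,dy=+9->C
  (3,9):dx=+9,dy=+4->C; (4,5):dx=+2,dy=-3->D; (4,6):dx=-6,dy=-9->C; (4,7):dx=-1,dy=-11->C
  (4,8):dx=+1,dy=-7->D; (4,9):dx=+5,dy=-12->D; (5,6):dx=-8,dy=-6->C; (5,7):dx=-3,dy=-8->C
  (5,8):dx=-1,dy=-4->C; (5,9):dx=+3,dy=-9->D; (6,7):dx=+5,dy=-2->D; (6,8):dx=+7,dy=+2->C
  (6,9):dx=+11,dy=-3->D; (7,8):dx=+2,dy=+4->C; (7,9):dx=+6,dy=-1->D; (8,9):dx=+4,dy=-5->D
Step 2: C = 24, D = 12, total pairs = 36.
Step 3: tau = (C - D)/(n(n-1)/2) = (24 - 12)/36 = 0.333333.
Step 4: Exact two-sided p-value (enumerate n! = 362880 permutations of y under H0): p = 0.259518.
Step 5: alpha = 0.1. fail to reject H0.

tau_b = 0.3333 (C=24, D=12), p = 0.259518, fail to reject H0.


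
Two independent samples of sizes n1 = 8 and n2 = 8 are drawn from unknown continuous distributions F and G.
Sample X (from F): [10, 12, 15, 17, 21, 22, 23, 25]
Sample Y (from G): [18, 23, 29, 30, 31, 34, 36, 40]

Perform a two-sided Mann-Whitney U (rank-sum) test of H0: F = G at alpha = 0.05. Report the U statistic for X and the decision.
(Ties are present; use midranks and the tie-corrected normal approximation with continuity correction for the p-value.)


Step 1: Combine and sort all 16 observations; assign midranks.
sorted (value, group): (10,X), (12,X), (15,X), (17,X), (18,Y), (21,X), (22,X), (23,X), (23,Y), (25,X), (29,Y), (30,Y), (31,Y), (34,Y), (36,Y), (40,Y)
ranks: 10->1, 12->2, 15->3, 17->4, 18->5, 21->6, 22->7, 23->8.5, 23->8.5, 25->10, 29->11, 30->12, 31->13, 34->14, 36->15, 40->16
Step 2: Rank sum for X: R1 = 1 + 2 + 3 + 4 + 6 + 7 + 8.5 + 10 = 41.5.
Step 3: U_X = R1 - n1(n1+1)/2 = 41.5 - 8*9/2 = 41.5 - 36 = 5.5.
       U_Y = n1*n2 - U_X = 64 - 5.5 = 58.5.
Step 4: Ties are present, so use the tie-corrected normal approximation (with continuity correction) for the p-value.
Step 5: p-value = 0.006284; compare to alpha = 0.05. reject H0.

U_X = 5.5, p = 0.006284, reject H0 at alpha = 0.05.


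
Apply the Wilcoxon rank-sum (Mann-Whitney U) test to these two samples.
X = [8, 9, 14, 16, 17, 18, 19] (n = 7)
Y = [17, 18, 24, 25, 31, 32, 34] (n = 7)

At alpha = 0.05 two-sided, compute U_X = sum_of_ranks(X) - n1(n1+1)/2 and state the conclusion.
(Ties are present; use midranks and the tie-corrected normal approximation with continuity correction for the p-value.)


Step 1: Combine and sort all 14 observations; assign midranks.
sorted (value, group): (8,X), (9,X), (14,X), (16,X), (17,X), (17,Y), (18,X), (18,Y), (19,X), (24,Y), (25,Y), (31,Y), (32,Y), (34,Y)
ranks: 8->1, 9->2, 14->3, 16->4, 17->5.5, 17->5.5, 18->7.5, 18->7.5, 19->9, 24->10, 25->11, 31->12, 32->13, 34->14
Step 2: Rank sum for X: R1 = 1 + 2 + 3 + 4 + 5.5 + 7.5 + 9 = 32.
Step 3: U_X = R1 - n1(n1+1)/2 = 32 - 7*8/2 = 32 - 28 = 4.
       U_Y = n1*n2 - U_X = 49 - 4 = 45.
Step 4: Ties are present, so use the tie-corrected normal approximation (with continuity correction) for the p-value.
Step 5: p-value = 0.010433; compare to alpha = 0.05. reject H0.

U_X = 4, p = 0.010433, reject H0 at alpha = 0.05.
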